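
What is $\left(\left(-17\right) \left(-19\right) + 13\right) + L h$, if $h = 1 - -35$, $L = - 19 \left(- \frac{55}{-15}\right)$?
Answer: $-2172$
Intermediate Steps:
$L = - \frac{209}{3}$ ($L = - 19 \left(\left(-55\right) \left(- \frac{1}{15}\right)\right) = \left(-19\right) \frac{11}{3} = - \frac{209}{3} \approx -69.667$)
$h = 36$ ($h = 1 + 35 = 36$)
$\left(\left(-17\right) \left(-19\right) + 13\right) + L h = \left(\left(-17\right) \left(-19\right) + 13\right) - 2508 = \left(323 + 13\right) - 2508 = 336 - 2508 = -2172$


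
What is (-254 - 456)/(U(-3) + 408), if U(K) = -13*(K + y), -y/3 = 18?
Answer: -710/1149 ≈ -0.61793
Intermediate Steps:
y = -54 (y = -3*18 = -54)
U(K) = 702 - 13*K (U(K) = -13*(K - 54) = -13*(-54 + K) = 702 - 13*K)
(-254 - 456)/(U(-3) + 408) = (-254 - 456)/((702 - 13*(-3)) + 408) = -710/((702 + 39) + 408) = -710/(741 + 408) = -710/1149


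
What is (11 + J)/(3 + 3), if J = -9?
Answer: 1/3 ≈ 0.33333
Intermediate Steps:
(11 + J)/(3 + 3) = (11 - 9)/(3 + 3) = 2/6 = (1/6)*2 = 1/3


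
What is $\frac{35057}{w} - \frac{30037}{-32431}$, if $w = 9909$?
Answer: $\frac{204938600}{45908397} \approx 4.4641$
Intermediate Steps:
$\frac{35057}{w} - \frac{30037}{-32431} = \frac{35057}{9909} - \frac{30037}{-32431} = 35057 \cdot \frac{1}{9909} - - \frac{4291}{4633} = \frac{35057}{9909} + \frac{4291}{4633} = \frac{204938600}{45908397}$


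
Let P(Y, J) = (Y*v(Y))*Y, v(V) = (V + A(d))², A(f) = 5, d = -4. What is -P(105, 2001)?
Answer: -133402500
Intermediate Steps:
v(V) = (5 + V)² (v(V) = (V + 5)² = (5 + V)²)
P(Y, J) = Y²*(5 + Y)² (P(Y, J) = (Y*(5 + Y)²)*Y = Y²*(5 + Y)²)
-P(105, 2001) = -105²*(5 + 105)² = -11025*110² = -11025*12100 = -1*133402500 = -133402500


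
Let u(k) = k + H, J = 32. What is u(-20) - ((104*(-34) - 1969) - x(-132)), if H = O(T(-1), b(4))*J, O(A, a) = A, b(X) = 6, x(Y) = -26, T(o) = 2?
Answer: 5523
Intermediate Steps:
H = 64 (H = 2*32 = 64)
u(k) = 64 + k (u(k) = k + 64 = 64 + k)
u(-20) - ((104*(-34) - 1969) - x(-132)) = (64 - 20) - ((104*(-34) - 1969) - 1*(-26)) = 44 - ((-3536 - 1969) + 26) = 44 - (-5505 + 26) = 44 - 1*(-5479) = 44 + 5479 = 5523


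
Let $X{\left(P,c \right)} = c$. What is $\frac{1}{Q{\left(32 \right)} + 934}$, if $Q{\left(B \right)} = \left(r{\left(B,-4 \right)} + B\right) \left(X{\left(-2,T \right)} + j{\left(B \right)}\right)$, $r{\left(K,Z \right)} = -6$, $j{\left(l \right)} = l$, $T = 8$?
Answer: $\frac{1}{1974} \approx 0.00050659$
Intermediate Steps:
$Q{\left(B \right)} = \left(-6 + B\right) \left(8 + B\right)$
$\frac{1}{Q{\left(32 \right)} + 934} = \frac{1}{\left(-48 + 32^{2} + 2 \cdot 32\right) + 934} = \frac{1}{\left(-48 + 1024 + 64\right) + 934} = \frac{1}{1040 + 934} = \frac{1}{1974}$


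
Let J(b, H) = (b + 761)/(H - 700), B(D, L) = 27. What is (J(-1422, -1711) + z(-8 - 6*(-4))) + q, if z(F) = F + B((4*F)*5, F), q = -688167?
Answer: -1659066303/2411 ≈ -6.8812e+5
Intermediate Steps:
J(b, H) = (761 + b)/(-700 + H)
z(F) = 27 + F (z(F) = F + 27 = 27 + F)
(J(-1422, -1711) + z(-8 - 6*(-4))) + q = ((761 - 1422)/(-700 - 1711) + (27 + (-8 - 6*(-4)))) - 688167 = (-661/(-2411) + (27 + (-8 + 24))) - 688167 = (-1/2411*(-661) + (27 + 16)) - 688167 = (661/2411 + 43) - 688167 = 104334/2411 - 688167 = -1659066303/2411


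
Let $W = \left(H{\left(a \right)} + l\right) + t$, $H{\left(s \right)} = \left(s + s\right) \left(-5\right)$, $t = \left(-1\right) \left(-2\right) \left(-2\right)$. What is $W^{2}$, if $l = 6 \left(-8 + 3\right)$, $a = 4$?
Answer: $5476$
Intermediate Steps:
$t = -4$ ($t = 2 \left(-2\right) = -4$)
$l = -30$ ($l = 6 \left(-5\right) = -30$)
$H{\left(s \right)} = - 10 s$ ($H{\left(s \right)} = 2 s \left(-5\right) = - 10 s$)
$W = -74$ ($W = \left(\left(-10\right) 4 - 30\right) - 4 = \left(-40 - 30\right) - 4 = -70 - 4 = -74$)
$W^{2} = \left(-74\right)^{2} = 5476$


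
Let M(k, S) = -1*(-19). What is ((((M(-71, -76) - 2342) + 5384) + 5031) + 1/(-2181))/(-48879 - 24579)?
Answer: -17648651/160211898 ≈ -0.11016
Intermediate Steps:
M(k, S) = 19
((((M(-71, -76) - 2342) + 5384) + 5031) + 1/(-2181))/(-48879 - 24579) = ((((19 - 2342) + 5384) + 5031) + 1/(-2181))/(-48879 - 24579) = (((-2323 + 5384) + 5031) - 1/2181)/(-73458) = ((3061 + 5031) - 1/2181)*(-1/73458) = (8092 - 1/2181)*(-1/73458) = (17648651/2181)*(-1/73458) = -17648651/160211898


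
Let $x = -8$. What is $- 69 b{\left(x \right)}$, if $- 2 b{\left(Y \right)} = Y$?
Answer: $-276$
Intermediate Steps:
$b{\left(Y \right)} = - \frac{Y}{2}$
$- 69 b{\left(x \right)} = - 69 \left(\left(- \frac{1}{2}\right) \left(-8\right)\right) = \left(-69\right) 4 = -276$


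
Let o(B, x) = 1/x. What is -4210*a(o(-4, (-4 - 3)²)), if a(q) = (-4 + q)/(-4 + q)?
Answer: -4210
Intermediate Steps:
a(q) = 1
-4210*a(o(-4, (-4 - 3)²)) = -4210*1 = -4210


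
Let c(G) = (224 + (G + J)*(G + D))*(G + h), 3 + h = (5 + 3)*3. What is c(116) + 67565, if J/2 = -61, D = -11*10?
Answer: 93321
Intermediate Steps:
D = -110
J = -122 (J = 2*(-61) = -122)
h = 21 (h = -3 + (5 + 3)*3 = -3 + 8*3 = -3 + 24 = 21)
c(G) = (21 + G)*(224 + (-122 + G)*(-110 + G)) (c(G) = (224 + (G - 122)*(G - 110))*(G + 21) = (224 + (-122 + G)*(-110 + G))*(21 + G) = (21 + G)*(224 + (-122 + G)*(-110 + G)))
c(116) + 67565 = (286524 + 116³ - 211*116² + 8772*116) + 67565 = (286524 + 1560896 - 211*13456 + 1017552) + 67565 = (286524 + 1560896 - 2839216 + 1017552) + 67565 = 25756 + 67565 = 93321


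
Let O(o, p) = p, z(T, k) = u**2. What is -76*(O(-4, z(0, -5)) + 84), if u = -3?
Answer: -7068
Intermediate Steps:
z(T, k) = 9 (z(T, k) = (-3)**2 = 9)
-76*(O(-4, z(0, -5)) + 84) = -76*(9 + 84) = -76*93 = -7068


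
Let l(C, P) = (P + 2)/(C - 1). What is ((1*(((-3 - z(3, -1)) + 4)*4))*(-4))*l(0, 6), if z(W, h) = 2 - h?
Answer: -256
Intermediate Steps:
l(C, P) = (2 + P)/(-1 + C)
((1*(((-3 - z(3, -1)) + 4)*4))*(-4))*l(0, 6) = ((1*(((-3 - (2 - 1*(-1))) + 4)*4))*(-4))*((2 + 6)/(-1 + 0)) = ((1*(((-3 - (2 + 1)) + 4)*4))*(-4))*(8/(-1)) = ((1*(((-3 - 1*3) + 4)*4))*(-4))*(-1*8) = ((1*(((-3 - 3) + 4)*4))*(-4))*(-8) = ((1*((-6 + 4)*4))*(-4))*(-8) = ((1*(-2*4))*(-4))*(-8) = ((1*(-8))*(-4))*(-8) = -8*(-4)*(-8) = 32*(-8) = -256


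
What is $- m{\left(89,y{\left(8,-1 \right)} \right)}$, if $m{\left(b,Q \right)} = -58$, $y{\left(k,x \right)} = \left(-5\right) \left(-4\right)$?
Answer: $58$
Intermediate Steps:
$y{\left(k,x \right)} = 20$
$- m{\left(89,y{\left(8,-1 \right)} \right)} = \left(-1\right) \left(-58\right) = 58$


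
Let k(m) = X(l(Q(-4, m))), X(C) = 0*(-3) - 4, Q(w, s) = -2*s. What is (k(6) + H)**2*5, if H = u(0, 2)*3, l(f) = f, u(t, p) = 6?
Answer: 980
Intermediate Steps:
X(C) = -4 (X(C) = 0 - 4 = -4)
k(m) = -4
H = 18 (H = 6*3 = 18)
(k(6) + H)**2*5 = (-4 + 18)**2*5 = 14**2*5 = 196*5 = 980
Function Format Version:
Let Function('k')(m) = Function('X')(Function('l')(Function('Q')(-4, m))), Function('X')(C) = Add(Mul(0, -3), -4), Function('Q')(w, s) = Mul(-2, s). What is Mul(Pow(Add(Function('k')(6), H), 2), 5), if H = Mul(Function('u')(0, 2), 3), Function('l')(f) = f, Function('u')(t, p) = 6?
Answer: 980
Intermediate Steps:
Function('X')(C) = -4 (Function('X')(C) = Add(0, -4) = -4)
Function('k')(m) = -4
H = 18 (H = Mul(6, 3) = 18)
Mul(Pow(Add(Function('k')(6), H), 2), 5) = Mul(Pow(Add(-4, 18), 2), 5) = Mul(Pow(14, 2), 5) = Mul(196, 5) = 980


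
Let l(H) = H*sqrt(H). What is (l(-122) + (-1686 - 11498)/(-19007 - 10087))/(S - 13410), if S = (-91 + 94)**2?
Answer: -6592/194944347 + 122*I*sqrt(122)/13401 ≈ -3.3815e-5 + 0.10055*I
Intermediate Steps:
l(H) = H**(3/2)
S = 9 (S = 3**2 = 9)
(l(-122) + (-1686 - 11498)/(-19007 - 10087))/(S - 13410) = ((-122)**(3/2) + (-1686 - 11498)/(-19007 - 10087))/(9 - 13410) = (-122*I*sqrt(122) - 13184/(-29094))/(-13401) = (-122*I*sqrt(122) - 13184*(-1/29094))*(-1/13401) = (-122*I*sqrt(122) + 6592/14547)*(-1/13401) = (6592/14547 - 122*I*sqrt(122))*(-1/13401) = -6592/194944347 + 122*I*sqrt(122)/13401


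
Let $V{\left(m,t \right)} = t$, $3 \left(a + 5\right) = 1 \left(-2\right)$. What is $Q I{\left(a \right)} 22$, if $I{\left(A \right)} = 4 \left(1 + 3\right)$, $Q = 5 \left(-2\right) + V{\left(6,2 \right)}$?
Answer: $-2816$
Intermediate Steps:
$a = - \frac{17}{3}$ ($a = -5 + \frac{1 \left(-2\right)}{3} = -5 + \frac{1}{3} \left(-2\right) = -5 - \frac{2}{3} = - \frac{17}{3} \approx -5.6667$)
$Q = -8$ ($Q = 5 \left(-2\right) + 2 = -10 + 2 = -8$)
$I{\left(A \right)} = 16$ ($I{\left(A \right)} = 4 \cdot 4 = 16$)
$Q I{\left(a \right)} 22 = \left(-8\right) 16 \cdot 22 = \left(-128\right) 22 = -2816$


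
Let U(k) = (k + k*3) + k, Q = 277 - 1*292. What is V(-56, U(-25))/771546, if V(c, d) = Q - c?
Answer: 41/771546 ≈ 5.3140e-5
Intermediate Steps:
Q = -15 (Q = 277 - 292 = -15)
U(k) = 5*k (U(k) = (k + 3*k) + k = 4*k + k = 5*k)
V(c, d) = -15 - c
V(-56, U(-25))/771546 = (-15 - 1*(-56))/771546 = (-15 + 56)*(1/771546) = 41*(1/771546) = 41/771546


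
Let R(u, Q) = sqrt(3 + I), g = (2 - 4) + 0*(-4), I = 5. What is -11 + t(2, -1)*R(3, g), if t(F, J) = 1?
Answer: -11 + 2*sqrt(2) ≈ -8.1716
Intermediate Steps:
g = -2 (g = -2 + 0 = -2)
R(u, Q) = 2*sqrt(2) (R(u, Q) = sqrt(3 + 5) = sqrt(8) = 2*sqrt(2))
-11 + t(2, -1)*R(3, g) = -11 + 1*(2*sqrt(2)) = -11 + 2*sqrt(2)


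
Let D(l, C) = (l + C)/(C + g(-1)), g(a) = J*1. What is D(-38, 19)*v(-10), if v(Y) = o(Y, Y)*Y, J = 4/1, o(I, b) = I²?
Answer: 19000/23 ≈ 826.09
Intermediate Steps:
J = 4 (J = 4*1 = 4)
g(a) = 4 (g(a) = 4*1 = 4)
D(l, C) = (C + l)/(4 + C) (D(l, C) = (l + C)/(C + 4) = (C + l)/(4 + C))
v(Y) = Y³ (v(Y) = Y²*Y = Y³)
D(-38, 19)*v(-10) = ((19 - 38)/(4 + 19))*(-10)³ = (-19/23)*(-1000) = ((1/23)*(-19))*(-1000) = -19/23*(-1000) = 19000/23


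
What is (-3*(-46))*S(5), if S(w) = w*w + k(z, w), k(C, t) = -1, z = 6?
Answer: 3312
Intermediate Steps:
S(w) = -1 + w² (S(w) = w*w - 1 = w² - 1 = -1 + w²)
(-3*(-46))*S(5) = (-3*(-46))*(-1 + 5²) = 138*(-1 + 25) = 138*24 = 3312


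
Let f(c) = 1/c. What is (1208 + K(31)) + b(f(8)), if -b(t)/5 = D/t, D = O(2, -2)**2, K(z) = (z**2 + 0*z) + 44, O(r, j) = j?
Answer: 2053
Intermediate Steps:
K(z) = 44 + z**2 (K(z) = (z**2 + 0) + 44 = z**2 + 44 = 44 + z**2)
D = 4 (D = (-2)**2 = 4)
b(t) = -20/t
(1208 + K(31)) + b(f(8)) = (1208 + (44 + 31**2)) - 20/(1/8) = (1208 + (44 + 961)) - 20/1/8 = (1208 + 1005) - 20*8 = 2213 - 160 = 2053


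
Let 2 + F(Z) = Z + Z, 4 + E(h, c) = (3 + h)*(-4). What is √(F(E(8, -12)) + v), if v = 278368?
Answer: √278270 ≈ 527.51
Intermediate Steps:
E(h, c) = -16 - 4*h (E(h, c) = -4 + (3 + h)*(-4) = -4 + (-12 - 4*h) = -16 - 4*h)
F(Z) = -2 + 2*Z (F(Z) = -2 + (Z + Z) = -2 + 2*Z)
√(F(E(8, -12)) + v) = √((-2 + 2*(-16 - 4*8)) + 278368) = √((-2 + 2*(-16 - 32)) + 278368) = √((-2 + 2*(-48)) + 278368) = √((-2 - 96) + 278368) = √(-98 + 278368) = √278270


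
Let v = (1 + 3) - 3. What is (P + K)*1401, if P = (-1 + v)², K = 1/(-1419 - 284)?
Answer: -1401/1703 ≈ -0.82267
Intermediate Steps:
K = -1/1703 (K = 1/(-1703) = -1/1703 ≈ -0.00058720)
v = 1 (v = 4 - 3 = 1)
P = 0 (P = (-1 + 1)² = 0² = 0)
(P + K)*1401 = (0 - 1/1703)*1401 = -1/1703*1401 = -1401/1703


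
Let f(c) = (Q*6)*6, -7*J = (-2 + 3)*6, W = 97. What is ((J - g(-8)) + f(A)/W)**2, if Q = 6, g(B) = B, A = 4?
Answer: 40475044/461041 ≈ 87.791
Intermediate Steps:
J = -6/7 (J = -(-2 + 3)*6/7 = -6/7 ≈ -0.85714)
f(c) = 216 (f(c) = (6*6)*6 = 36*6 = 216)
((J - g(-8)) + f(A)/W)**2 = ((-6/7 - 1*(-8)) + 216/97)**2 = ((-6/7 + 8) + 216*(1/97))**2 = (50/7 + 216/97)**2 = (6362/679)**2 = 40475044/461041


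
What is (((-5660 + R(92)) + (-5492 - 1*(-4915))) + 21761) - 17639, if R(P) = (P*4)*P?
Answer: 31741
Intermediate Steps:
R(P) = 4*P**2 (R(P) = (4*P)*P = 4*P**2)
(((-5660 + R(92)) + (-5492 - 1*(-4915))) + 21761) - 17639 = (((-5660 + 4*92**2) + (-5492 - 1*(-4915))) + 21761) - 17639 = (((-5660 + 4*8464) + (-5492 + 4915)) + 21761) - 17639 = (((-5660 + 33856) - 577) + 21761) - 17639 = ((28196 - 577) + 21761) - 17639 = (27619 + 21761) - 17639 = 49380 - 17639 = 31741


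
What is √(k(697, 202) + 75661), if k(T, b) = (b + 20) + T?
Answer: 2*√19145 ≈ 276.73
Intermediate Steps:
k(T, b) = 20 + T + b (k(T, b) = (20 + b) + T = 20 + T + b)
√(k(697, 202) + 75661) = √((20 + 697 + 202) + 75661) = √(919 + 75661) = √76580 = 2*√19145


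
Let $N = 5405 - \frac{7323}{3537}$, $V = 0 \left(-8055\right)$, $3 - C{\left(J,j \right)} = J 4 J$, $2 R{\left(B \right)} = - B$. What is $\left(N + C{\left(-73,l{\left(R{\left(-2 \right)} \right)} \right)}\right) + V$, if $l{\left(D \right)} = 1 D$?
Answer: $- \frac{18757973}{1179} \approx -15910.0$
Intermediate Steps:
$R{\left(B \right)} = - \frac{B}{2}$ ($R{\left(B \right)} = \frac{\left(-1\right) B}{2} = - \frac{B}{2}$)
$l{\left(D \right)} = D$
$C{\left(J,j \right)} = 3 - 4 J^{2}$ ($C{\left(J,j \right)} = 3 - J 4 J = 3 - 4 J J = 3 - 4 J^{2}$)
$V = 0$
$N = \frac{6370054}{1179}$ ($N = 5405 - \frac{2441}{1179} = \frac{6370054}{1179} \approx 5402.9$)
$\left(N + C{\left(-73,l{\left(R{\left(-2 \right)} \right)} \right)}\right) + V = \left(\frac{6370054}{1179} + \left(3 - 4 \left(-73\right)^{2}\right)\right) + 0 = \left(\frac{6370054}{1179} + \left(3 - 21316\right)\right) + 0 = \left(\frac{6370054}{1179} - 21313\right) + 0 = - \frac{18757973}{1179} + 0 = - \frac{18757973}{1179}$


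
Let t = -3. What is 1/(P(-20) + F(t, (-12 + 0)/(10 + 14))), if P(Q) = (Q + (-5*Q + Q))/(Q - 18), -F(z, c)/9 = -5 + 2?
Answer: 19/483 ≈ 0.039337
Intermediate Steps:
F(z, c) = 27 (F(z, c) = -9*(-5 + 2) = -9*(-3) = 27)
P(Q) = -3*Q/(-18 + Q) (P(Q) = (Q - 4*Q)/(-18 + Q) = (-3*Q)/(-18 + Q) = -3*Q/(-18 + Q))
1/(P(-20) + F(t, (-12 + 0)/(10 + 14))) = 1/(-3*(-20)/(-18 - 20) + 27) = 1/(-3*(-20)/(-38) + 27) = 1/(-3*(-20)*(-1/38) + 27) = 1/(-30/19 + 27) = 1/(483/19) = 19/483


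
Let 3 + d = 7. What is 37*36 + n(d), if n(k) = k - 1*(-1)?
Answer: 1337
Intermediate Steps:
d = 4 (d = -3 + 7 = 4)
n(k) = 1 + k (n(k) = k + 1 = 1 + k)
37*36 + n(d) = 37*36 + (1 + 4) = 1332 + 5 = 1337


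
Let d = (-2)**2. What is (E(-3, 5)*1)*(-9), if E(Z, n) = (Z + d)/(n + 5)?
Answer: -9/10 ≈ -0.90000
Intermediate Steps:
d = 4
E(Z, n) = (4 + Z)/(5 + n) (E(Z, n) = (Z + 4)/(n + 5) = (4 + Z)/(5 + n))
(E(-3, 5)*1)*(-9) = (((4 - 3)/(5 + 5))*1)*(-9) = ((1/10)*1)*(-9) = (1/10)*(-9) = -9/10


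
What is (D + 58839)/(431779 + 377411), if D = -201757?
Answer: -71459/404595 ≈ -0.17662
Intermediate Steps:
(D + 58839)/(431779 + 377411) = (-201757 + 58839)/(431779 + 377411) = -142918/809190 = -142918*1/809190 = -71459/404595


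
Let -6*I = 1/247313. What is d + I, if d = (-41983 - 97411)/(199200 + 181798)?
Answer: -103422035465/282677275122 ≈ -0.36587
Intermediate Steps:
I = -1/1483878 (I = -⅙/247313 = -⅙*1/247313 = -1/1483878 ≈ -6.7391e-7)
d = -69697/190499 (d = -139394/380998 = -139394*1/380998 = -69697/190499 ≈ -0.36587)
d + I = -69697/190499 - 1/1483878 = -103422035465/282677275122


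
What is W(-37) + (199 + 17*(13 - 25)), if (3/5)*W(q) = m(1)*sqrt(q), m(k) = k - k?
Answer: -5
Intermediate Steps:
m(k) = 0
W(q) = 0 (W(q) = 5*(0*sqrt(q))/3 = (5/3)*0 = 0)
W(-37) + (199 + 17*(13 - 25)) = 0 + (199 + 17*(13 - 25)) = 0 + (199 + 17*(-12)) = 0 + (199 - 204) = 0 - 5 = -5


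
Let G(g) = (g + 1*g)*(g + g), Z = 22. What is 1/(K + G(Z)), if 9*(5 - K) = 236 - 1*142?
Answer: 9/17375 ≈ 0.00051799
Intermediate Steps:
G(g) = 4*g² (G(g) = (g + g)*(2*g) = (2*g)*(2*g) = 4*g²)
K = -49/9 (K = 5 - (236 - 1*142)/9 = 5 - (236 - 142)/9 = 5 - ⅑*94 = 5 - 94/9 = -49/9 ≈ -5.4444)
1/(K + G(Z)) = 1/(-49/9 + 4*22²) = 1/(-49/9 + 4*484) = 1/(-49/9 + 1936) = 1/(17375/9) = 9/17375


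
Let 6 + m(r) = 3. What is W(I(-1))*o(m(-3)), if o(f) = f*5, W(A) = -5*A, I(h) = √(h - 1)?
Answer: 75*I*√2 ≈ 106.07*I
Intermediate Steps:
I(h) = √(-1 + h)
m(r) = -3 (m(r) = -6 + 3 = -3)
o(f) = 5*f
W(I(-1))*o(m(-3)) = (-5*√(-1 - 1))*(5*(-3)) = -5*I*√2*(-15) = 75*I*√2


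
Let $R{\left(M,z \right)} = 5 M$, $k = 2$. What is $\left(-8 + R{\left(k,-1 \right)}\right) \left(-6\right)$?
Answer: $-12$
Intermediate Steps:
$\left(-8 + R{\left(k,-1 \right)}\right) \left(-6\right) = \left(-8 + 5 \cdot 2\right) \left(-6\right) = \left(-8 + 10\right) \left(-6\right) = 2 \left(-6\right) = -12$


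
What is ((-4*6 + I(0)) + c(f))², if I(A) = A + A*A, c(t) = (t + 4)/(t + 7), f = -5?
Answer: 2401/4 ≈ 600.25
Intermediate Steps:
c(t) = (4 + t)/(7 + t)
I(A) = A + A²
((-4*6 + I(0)) + c(f))² = ((-4*6 + 0*(1 + 0)) + (4 - 5)/(7 - 5))² = ((-24 + 0*1) - 1/2)² = ((-24 + 0) + (½)*(-1))² = (-24 - ½)² = (-49/2)² = 2401/4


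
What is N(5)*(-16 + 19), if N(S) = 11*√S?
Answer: 33*√5 ≈ 73.790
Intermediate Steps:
N(5)*(-16 + 19) = (11*√5)*(-16 + 19) = (11*√5)*3 = 33*√5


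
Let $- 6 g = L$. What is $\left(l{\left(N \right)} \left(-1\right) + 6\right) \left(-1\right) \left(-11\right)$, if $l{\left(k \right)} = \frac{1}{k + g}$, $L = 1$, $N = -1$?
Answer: $\frac{528}{7} \approx 75.429$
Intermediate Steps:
$g = - \frac{1}{6}$ ($g = \left(- \frac{1}{6}\right) 1 = - \frac{1}{6} \approx -0.16667$)
$l{\left(k \right)} = \frac{1}{- \frac{1}{6} + k}$ ($l{\left(k \right)} = \frac{1}{k - \frac{1}{6}} = \frac{1}{- \frac{1}{6} + k}$)
$\left(l{\left(N \right)} \left(-1\right) + 6\right) \left(-1\right) \left(-11\right) = \left(\frac{6}{-1 + 6 \left(-1\right)} \left(-1\right) + 6\right) \left(-1\right) \left(-11\right) = \left(\frac{6}{-1 - 6} \left(-1\right) + 6\right) \left(-1\right) \left(-11\right) = \left(\frac{6}{-7} \left(-1\right) + 6\right) \left(-1\right) \left(-11\right) = \left(6 \left(- \frac{1}{7}\right) \left(-1\right) + 6\right) \left(-1\right) \left(-11\right) = \left(\left(- \frac{6}{7}\right) \left(-1\right) + 6\right) \left(-1\right) \left(-11\right) = \left(\frac{6}{7} + 6\right) \left(-1\right) \left(-11\right) = \frac{48}{7} \left(-1\right) \left(-11\right) = \left(- \frac{48}{7}\right) \left(-11\right) = \frac{528}{7}$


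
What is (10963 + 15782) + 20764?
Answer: 47509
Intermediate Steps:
(10963 + 15782) + 20764 = 26745 + 20764 = 47509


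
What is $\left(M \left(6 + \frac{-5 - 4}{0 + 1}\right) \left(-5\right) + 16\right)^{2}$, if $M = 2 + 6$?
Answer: $18496$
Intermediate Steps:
$M = 8$
$\left(M \left(6 + \frac{-5 - 4}{0 + 1}\right) \left(-5\right) + 16\right)^{2} = \left(8 \left(6 + \frac{-5 - 4}{0 + 1}\right) \left(-5\right) + 16\right)^{2} = \left(8 \left(6 - \frac{9}{1}\right) \left(-5\right) + 16\right)^{2} = \left(8 \left(6 - 9\right) \left(-5\right) + 16\right)^{2} = \left(8 \left(\left(-3\right) \left(-5\right)\right) + 16\right)^{2} = \left(8 \cdot 15 + 16\right)^{2} = \left(120 + 16\right)^{2} = 136^{2} = 18496$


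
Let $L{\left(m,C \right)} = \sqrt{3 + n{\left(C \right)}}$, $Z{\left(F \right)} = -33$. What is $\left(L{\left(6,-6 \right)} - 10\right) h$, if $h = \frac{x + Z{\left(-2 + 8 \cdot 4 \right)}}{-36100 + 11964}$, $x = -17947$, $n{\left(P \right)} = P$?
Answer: $- \frac{22475}{3017} + \frac{4495 i \sqrt{3}}{6034} \approx -7.4495 + 1.2903 i$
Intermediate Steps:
$L{\left(m,C \right)} = \sqrt{3 + C}$
$h = \frac{4495}{6034}$ ($h = \frac{-17947 - 33}{-36100 + 11964} = - \frac{17980}{-24136} = \left(-17980\right) \left(- \frac{1}{24136}\right) = \frac{4495}{6034} \approx 0.74495$)
$\left(L{\left(6,-6 \right)} - 10\right) h = \left(\sqrt{3 - 6} - 10\right) \frac{4495}{6034} = \left(\sqrt{-3} - 10\right) \frac{4495}{6034} = \left(i \sqrt{3} - 10\right) \frac{4495}{6034} = \left(-10 + i \sqrt{3}\right) \frac{4495}{6034} = - \frac{22475}{3017} + \frac{4495 i \sqrt{3}}{6034}$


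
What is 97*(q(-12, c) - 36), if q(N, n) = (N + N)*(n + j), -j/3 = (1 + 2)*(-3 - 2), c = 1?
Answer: -110580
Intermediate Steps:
j = 45 (j = -3*(1 + 2)*(-3 - 2) = -9*(-5) = -3*(-15) = 45)
q(N, n) = 2*N*(45 + n) (q(N, n) = (N + N)*(n + 45) = (2*N)*(45 + n) = 2*N*(45 + n))
97*(q(-12, c) - 36) = 97*(2*(-12)*(45 + 1) - 36) = 97*(2*(-12)*46 - 36) = 97*(-1104 - 36) = 97*(-1140) = -110580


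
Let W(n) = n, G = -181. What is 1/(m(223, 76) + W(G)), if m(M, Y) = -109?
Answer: -1/290 ≈ -0.0034483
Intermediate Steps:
1/(m(223, 76) + W(G)) = 1/(-109 - 181) = 1/(-290) = -1/290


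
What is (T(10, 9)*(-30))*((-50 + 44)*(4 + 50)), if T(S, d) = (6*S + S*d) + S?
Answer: 1555200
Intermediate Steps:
T(S, d) = 7*S + S*d
(T(10, 9)*(-30))*((-50 + 44)*(4 + 50)) = ((10*(7 + 9))*(-30))*((-50 + 44)*(4 + 50)) = ((10*16)*(-30))*(-6*54) = (160*(-30))*(-324) = -4800*(-324) = 1555200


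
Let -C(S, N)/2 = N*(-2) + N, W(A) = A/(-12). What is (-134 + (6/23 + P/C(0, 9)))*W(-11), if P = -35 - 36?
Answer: -627011/4968 ≈ -126.21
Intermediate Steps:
P = -71
W(A) = -A/12 (W(A) = A*(-1/12) = -A/12)
C(S, N) = 2*N (C(S, N) = -2*(N*(-2) + N) = -2*(-2*N + N) = -(-2)*N = 2*N)
(-134 + (6/23 + P/C(0, 9)))*W(-11) = (-134 + (6/23 - 71/(2*9)))*(-1/12*(-11)) = (-134 + (6*(1/23) - 71/18))*(11/12) = (-134 + (6/23 - 71*1/18))*(11/12) = (-134 + (6/23 - 71/18))*(11/12) = (-134 - 1525/414)*(11/12) = -57001/414*11/12 = -627011/4968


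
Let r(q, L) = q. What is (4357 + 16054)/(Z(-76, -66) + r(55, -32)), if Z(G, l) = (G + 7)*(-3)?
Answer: 20411/262 ≈ 77.905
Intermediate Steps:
Z(G, l) = -21 - 3*G (Z(G, l) = (7 + G)*(-3) = -21 - 3*G)
(4357 + 16054)/(Z(-76, -66) + r(55, -32)) = (4357 + 16054)/((-21 - 3*(-76)) + 55) = 20411/((-21 + 228) + 55) = 20411/(207 + 55) = 20411/262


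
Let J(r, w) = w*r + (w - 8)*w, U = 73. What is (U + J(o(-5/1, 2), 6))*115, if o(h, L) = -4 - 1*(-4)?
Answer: 7015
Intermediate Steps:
o(h, L) = 0 (o(h, L) = -4 + 4 = 0)
J(r, w) = r*w + w*(-8 + w) (J(r, w) = r*w + (-8 + w)*w = r*w + w*(-8 + w))
(U + J(o(-5/1, 2), 6))*115 = (73 + 6*(-8 + 0 + 6))*115 = (73 + 6*(-2))*115 = (73 - 12)*115 = 61*115 = 7015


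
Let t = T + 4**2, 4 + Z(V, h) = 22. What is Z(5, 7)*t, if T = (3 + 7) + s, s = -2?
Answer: 432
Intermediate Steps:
Z(V, h) = 18 (Z(V, h) = -4 + 22 = 18)
T = 8 (T = (3 + 7) - 2 = 10 - 2 = 8)
t = 24 (t = 8 + 4**2 = 8 + 16 = 24)
Z(5, 7)*t = 18*24 = 432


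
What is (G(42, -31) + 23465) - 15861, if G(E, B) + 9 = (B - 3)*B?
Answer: 8649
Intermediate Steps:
G(E, B) = -9 + B*(-3 + B) (G(E, B) = -9 + (B - 3)*B = -9 + (-3 + B)*B = -9 + B*(-3 + B))
(G(42, -31) + 23465) - 15861 = ((-9 + (-31)² - 3*(-31)) + 23465) - 15861 = ((-9 + 961 + 93) + 23465) - 15861 = (1045 + 23465) - 15861 = 24510 - 15861 = 8649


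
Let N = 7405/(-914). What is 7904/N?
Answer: -7224256/7405 ≈ -975.59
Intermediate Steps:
N = -7405/914 (N = 7405*(-1/914) = -7405/914 ≈ -8.1017)
7904/N = 7904/(-7405/914) = 7904*(-914/7405) = -7224256/7405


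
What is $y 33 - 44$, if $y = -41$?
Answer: $-1397$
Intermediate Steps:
$y 33 - 44 = \left(-41\right) 33 - 44 = -1353 - 44 = -1397$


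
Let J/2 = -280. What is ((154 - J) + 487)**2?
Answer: 1442401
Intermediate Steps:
J = -560 (J = 2*(-280) = -560)
((154 - J) + 487)**2 = ((154 - 1*(-560)) + 487)**2 = ((154 + 560) + 487)**2 = (714 + 487)**2 = 1201**2 = 1442401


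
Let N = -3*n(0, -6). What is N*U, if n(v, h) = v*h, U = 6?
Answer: 0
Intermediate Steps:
n(v, h) = h*v
N = 0 (N = -(-18)*0 = -3*0 = 0)
N*U = 0*6 = 0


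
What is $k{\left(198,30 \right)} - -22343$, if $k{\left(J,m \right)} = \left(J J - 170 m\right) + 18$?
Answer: $56465$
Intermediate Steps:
$k{\left(J,m \right)} = 18 + J^{2} - 170 m$ ($k{\left(J,m \right)} = \left(J^{2} - 170 m\right) + 18 = 18 + J^{2} - 170 m$)
$k{\left(198,30 \right)} - -22343 = \left(18 + 198^{2} - 5100\right) - -22343 = \left(18 + 39204 - 5100\right) + 22343 = 34122 + 22343 = 56465$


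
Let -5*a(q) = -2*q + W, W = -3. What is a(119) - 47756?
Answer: -238539/5 ≈ -47708.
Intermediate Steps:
a(q) = ⅗ + 2*q/5 (a(q) = -(-2*q - 3)/5 = -(-3 - 2*q)/5 = ⅗ + 2*q/5)
a(119) - 47756 = (⅗ + (⅖)*119) - 47756 = (⅗ + 238/5) - 47756 = 241/5 - 47756 = -238539/5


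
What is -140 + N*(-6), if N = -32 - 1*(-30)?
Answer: -128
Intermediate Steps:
N = -2 (N = -32 + 30 = -2)
-140 + N*(-6) = -140 - 2*(-6) = -140 + 12 = -128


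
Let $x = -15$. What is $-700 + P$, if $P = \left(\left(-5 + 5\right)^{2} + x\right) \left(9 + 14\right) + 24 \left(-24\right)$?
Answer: $-1621$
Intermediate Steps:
$P = -921$ ($P = \left(\left(-5 + 5\right)^{2} - 15\right) \left(9 + 14\right) + 24 \left(-24\right) = \left(0^{2} - 15\right) 23 - 576 = \left(0 - 15\right) 23 - 576 = \left(-15\right) 23 - 576 = -345 - 576 = -921$)
$-700 + P = -700 - 921 = -1621$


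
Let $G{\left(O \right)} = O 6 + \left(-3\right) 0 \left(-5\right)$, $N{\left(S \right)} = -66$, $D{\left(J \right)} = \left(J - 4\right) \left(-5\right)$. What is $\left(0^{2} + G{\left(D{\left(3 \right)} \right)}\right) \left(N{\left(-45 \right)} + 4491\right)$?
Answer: $132750$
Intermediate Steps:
$D{\left(J \right)} = 20 - 5 J$ ($D{\left(J \right)} = \left(-4 + J\right) \left(-5\right) = 20 - 5 J$)
$G{\left(O \right)} = 6 O$ ($G{\left(O \right)} = 6 O + 0 \left(-5\right) = 6 O + 0 = 6 O$)
$\left(0^{2} + G{\left(D{\left(3 \right)} \right)}\right) \left(N{\left(-45 \right)} + 4491\right) = \left(0^{2} + 6 \left(20 - 15\right)\right) \left(-66 + 4491\right) = \left(0 + 6 \left(20 - 15\right)\right) 4425 = \left(0 + 6 \cdot 5\right) 4425 = \left(0 + 30\right) 4425 = 30 \cdot 4425 = 132750$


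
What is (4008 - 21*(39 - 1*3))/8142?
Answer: 542/1357 ≈ 0.39941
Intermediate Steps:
(4008 - 21*(39 - 1*3))/8142 = (4008 - 21*(39 - 3))*(1/8142) = (4008 - 21*36)*(1/8142) = (4008 - 756)*(1/8142) = 3252*(1/8142) = 542/1357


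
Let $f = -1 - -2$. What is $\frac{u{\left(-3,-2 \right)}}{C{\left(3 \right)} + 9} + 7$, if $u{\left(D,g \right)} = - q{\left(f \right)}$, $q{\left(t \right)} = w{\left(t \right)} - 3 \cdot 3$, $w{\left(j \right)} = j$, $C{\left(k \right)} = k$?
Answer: $\frac{23}{3} \approx 7.6667$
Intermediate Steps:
$f = 1$ ($f = -1 + 2 = 1$)
$q{\left(t \right)} = -9 + t$ ($q{\left(t \right)} = t - 3 \cdot 3 = t - 9 = -9 + t$)
$u{\left(D,g \right)} = 8$ ($u{\left(D,g \right)} = - (-9 + 1) = \left(-1\right) \left(-8\right) = 8$)
$\frac{u{\left(-3,-2 \right)}}{C{\left(3 \right)} + 9} + 7 = \frac{8}{3 + 9} + 7 = \frac{8}{12} + 7 = 8 \cdot \frac{1}{12} + 7 = \frac{2}{3} + 7 = \frac{23}{3}$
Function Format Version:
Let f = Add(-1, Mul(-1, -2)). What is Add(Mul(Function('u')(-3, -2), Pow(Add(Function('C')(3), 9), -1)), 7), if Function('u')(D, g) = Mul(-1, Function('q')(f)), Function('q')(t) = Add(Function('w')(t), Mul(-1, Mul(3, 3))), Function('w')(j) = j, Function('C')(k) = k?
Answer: Rational(23, 3) ≈ 7.6667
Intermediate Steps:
f = 1 (f = Add(-1, 2) = 1)
Function('q')(t) = Add(-9, t) (Function('q')(t) = Add(t, Mul(-1, Mul(3, 3))) = Add(t, Mul(-1, 9)) = Add(t, -9) = Add(-9, t))
Function('u')(D, g) = 8 (Function('u')(D, g) = Mul(-1, Add(-9, 1)) = Mul(-1, -8) = 8)
Add(Mul(Function('u')(-3, -2), Pow(Add(Function('C')(3), 9), -1)), 7) = Add(Mul(8, Pow(Add(3, 9), -1)), 7) = Add(Mul(8, Pow(12, -1)), 7) = Add(Mul(8, Rational(1, 12)), 7) = Add(Rational(2, 3), 7) = Rational(23, 3)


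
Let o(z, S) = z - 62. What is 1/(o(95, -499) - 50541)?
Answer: -1/50508 ≈ -1.9799e-5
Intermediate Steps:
o(z, S) = -62 + z
1/(o(95, -499) - 50541) = 1/((-62 + 95) - 50541) = 1/(33 - 50541) = 1/(-50508) = -1/50508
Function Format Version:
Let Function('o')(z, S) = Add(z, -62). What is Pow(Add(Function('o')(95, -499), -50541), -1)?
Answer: Rational(-1, 50508) ≈ -1.9799e-5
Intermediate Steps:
Function('o')(z, S) = Add(-62, z)
Pow(Add(Function('o')(95, -499), -50541), -1) = Pow(Add(Add(-62, 95), -50541), -1) = Pow(Add(33, -50541), -1) = Pow(-50508, -1) = Rational(-1, 50508)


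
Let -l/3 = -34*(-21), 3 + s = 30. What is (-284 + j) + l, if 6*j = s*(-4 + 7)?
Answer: -4825/2 ≈ -2412.5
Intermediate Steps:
s = 27 (s = -3 + 30 = 27)
j = 27/2 (j = (27*(-4 + 7))/6 = (27*3)/6 = (1/6)*81 = 27/2 ≈ 13.500)
l = -2142 (l = -(-102)*(-21) = -3*714 = -2142)
(-284 + j) + l = (-284 + 27/2) - 2142 = -541/2 - 2142 = -4825/2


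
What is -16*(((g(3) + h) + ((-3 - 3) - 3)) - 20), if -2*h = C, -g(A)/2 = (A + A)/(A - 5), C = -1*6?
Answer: 320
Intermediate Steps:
C = -6
g(A) = -4*A/(-5 + A) (g(A) = -2*(A + A)/(A - 5) = -2*2*A/(-5 + A) = -4*A/(-5 + A))
h = 3 (h = -½*(-6) = 3)
-16*(((g(3) + h) + ((-3 - 3) - 3)) - 20) = -16*(((-4*3/(-5 + 3) + 3) + ((-3 - 3) - 3)) - 20) = -16*(((-4*3/(-2) + 3) + (-6 - 3)) - 20) = -16*(((-4*3*(-½) + 3) - 9) - 20) = -16*(((6 + 3) - 9) - 20) = -16*((9 - 9) - 20) = -16*(0 - 20) = -16*(-20) = 320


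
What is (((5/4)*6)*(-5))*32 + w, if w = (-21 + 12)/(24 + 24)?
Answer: -19203/16 ≈ -1200.2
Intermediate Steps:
w = -3/16 (w = -9/48 = -9*1/48 = -3/16 ≈ -0.18750)
(((5/4)*6)*(-5))*32 + w = (((5/4)*6)*(-5))*32 - 3/16 = ((15/2)*(-5))*32 - 3/16 = -75/2*32 - 3/16 = -1200 - 3/16 = -19203/16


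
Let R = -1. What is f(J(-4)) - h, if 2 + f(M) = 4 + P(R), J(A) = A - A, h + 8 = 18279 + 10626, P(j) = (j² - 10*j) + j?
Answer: -28885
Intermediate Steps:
P(j) = j² - 9*j
h = 28897 (h = -8 + (18279 + 10626) = -8 + 28905 = 28897)
J(A) = 0
f(M) = 12 (f(M) = -2 + (4 - (-9 - 1)) = -2 + (4 - 1*(-10)) = -2 + (4 + 10) = -2 + 14 = 12)
f(J(-4)) - h = 12 - 1*28897 = 12 - 28897 = -28885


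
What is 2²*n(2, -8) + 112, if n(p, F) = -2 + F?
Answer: 72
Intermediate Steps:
2²*n(2, -8) + 112 = 2²*(-2 - 8) + 112 = 4*(-10) + 112 = -40 + 112 = 72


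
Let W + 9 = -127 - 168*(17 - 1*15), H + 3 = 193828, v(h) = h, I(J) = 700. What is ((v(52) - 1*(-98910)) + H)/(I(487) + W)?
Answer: 292787/228 ≈ 1284.2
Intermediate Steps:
H = 193825 (H = -3 + 193828 = 193825)
W = -472 (W = -9 + (-127 - 168*(17 - 1*15)) = -9 + (-127 - 168*(17 - 15)) = -9 + (-127 - 168*2) = -9 + (-127 - 336) = -9 - 463 = -472)
((v(52) - 1*(-98910)) + H)/(I(487) + W) = ((52 - 1*(-98910)) + 193825)/(700 - 472) = ((52 + 98910) + 193825)/228 = (98962 + 193825)*(1/228) = 292787*(1/228) = 292787/228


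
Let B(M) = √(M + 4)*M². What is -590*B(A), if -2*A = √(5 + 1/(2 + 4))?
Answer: -9145*√(144 - 3*√186)/72 ≈ -1289.6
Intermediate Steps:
A = -√186/12 (A = -√(5 + 1/(2 + 4))/2 = -√(5 + 1/6)/2 = -√(5 + ⅙)/2 = -√186/12 ≈ -1.1365)
B(M) = M²*√(4 + M) (B(M) = √(4 + M)*M² = M²*√(4 + M))
-590*B(A) = -590*(-√186/12)²*√(4 - √186/12) = -9145*√(4 - √186/12)/12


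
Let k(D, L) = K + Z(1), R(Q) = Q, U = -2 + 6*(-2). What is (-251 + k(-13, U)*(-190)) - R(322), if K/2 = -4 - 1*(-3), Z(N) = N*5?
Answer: -1143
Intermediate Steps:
Z(N) = 5*N
U = -14 (U = -2 - 12 = -14)
K = -2 (K = 2*(-4 - 1*(-3)) = 2*(-4 + 3) = 2*(-1) = -2)
k(D, L) = 3 (k(D, L) = -2 + 5*1 = -2 + 5 = 3)
(-251 + k(-13, U)*(-190)) - R(322) = (-251 + 3*(-190)) - 1*322 = (-251 - 570) - 322 = -821 - 322 = -1143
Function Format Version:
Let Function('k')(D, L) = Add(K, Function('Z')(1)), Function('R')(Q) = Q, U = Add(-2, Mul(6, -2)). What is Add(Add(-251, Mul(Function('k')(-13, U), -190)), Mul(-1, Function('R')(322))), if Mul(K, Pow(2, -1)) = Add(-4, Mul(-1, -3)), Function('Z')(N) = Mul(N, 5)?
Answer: -1143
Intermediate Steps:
Function('Z')(N) = Mul(5, N)
U = -14 (U = Add(-2, -12) = -14)
K = -2 (K = Mul(2, Add(-4, Mul(-1, -3))) = Mul(2, Add(-4, 3)) = Mul(2, -1) = -2)
Function('k')(D, L) = 3 (Function('k')(D, L) = Add(-2, Mul(5, 1)) = Add(-2, 5) = 3)
Add(Add(-251, Mul(Function('k')(-13, U), -190)), Mul(-1, Function('R')(322))) = Add(Add(-251, Mul(3, -190)), Mul(-1, 322)) = Add(Add(-251, -570), -322) = Add(-821, -322) = -1143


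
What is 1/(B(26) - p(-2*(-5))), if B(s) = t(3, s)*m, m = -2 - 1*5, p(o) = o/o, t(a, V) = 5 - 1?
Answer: -1/29 ≈ -0.034483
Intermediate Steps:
t(a, V) = 4
p(o) = 1
m = -7 (m = -2 - 5 = -7)
B(s) = -28 (B(s) = 4*(-7) = -28)
1/(B(26) - p(-2*(-5))) = 1/(-28 - 1*1) = 1/(-28 - 1) = 1/(-29) = -1/29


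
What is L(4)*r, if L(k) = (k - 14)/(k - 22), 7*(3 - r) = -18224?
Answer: 91225/63 ≈ 1448.0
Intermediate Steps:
r = 18245/7 (r = 3 - ⅐*(-18224) = 3 + 18224/7 = 18245/7 ≈ 2606.4)
L(k) = (-14 + k)/(-22 + k)
L(4)*r = ((-14 + 4)/(-22 + 4))*(18245/7) = (-10/(-18))*(18245/7) = -1/18*(-10)*(18245/7) = (5/9)*(18245/7) = 91225/63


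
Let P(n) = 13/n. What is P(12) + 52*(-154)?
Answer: -96083/12 ≈ -8006.9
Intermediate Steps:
P(12) + 52*(-154) = 13/12 + 52*(-154) = 13*(1/12) - 8008 = 13/12 - 8008 = -96083/12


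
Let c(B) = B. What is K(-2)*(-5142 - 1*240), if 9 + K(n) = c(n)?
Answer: 59202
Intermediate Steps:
K(n) = -9 + n
K(-2)*(-5142 - 1*240) = (-9 - 2)*(-5142 - 1*240) = -11*(-5142 - 240) = -11*(-5382) = 59202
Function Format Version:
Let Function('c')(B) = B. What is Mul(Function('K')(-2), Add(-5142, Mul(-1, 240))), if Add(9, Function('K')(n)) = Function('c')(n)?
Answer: 59202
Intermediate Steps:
Function('K')(n) = Add(-9, n)
Mul(Function('K')(-2), Add(-5142, Mul(-1, 240))) = Mul(Add(-9, -2), Add(-5142, Mul(-1, 240))) = Mul(-11, Add(-5142, -240)) = Mul(-11, -5382) = 59202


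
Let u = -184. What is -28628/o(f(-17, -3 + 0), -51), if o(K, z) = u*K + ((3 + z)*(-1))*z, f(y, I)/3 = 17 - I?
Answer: 7157/3372 ≈ 2.1225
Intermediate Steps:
f(y, I) = 51 - 3*I (f(y, I) = 3*(17 - I) = 51 - 3*I)
o(K, z) = -184*K + z*(-3 - z) (o(K, z) = -184*K + ((3 + z)*(-1))*z = -184*K + (-3 - z)*z = -184*K + z*(-3 - z))
-28628/o(f(-17, -3 + 0), -51) = -28628/(-1*(-51)² - 184*(51 - 3*(-3 + 0)) - 3*(-51)) = -28628/(-1*2601 - 184*(51 - 3*(-3)) + 153) = -28628/(-2601 - 184*(51 + 9) + 153) = -28628/(-2601 - 184*60 + 153) = -28628/(-2601 - 11040 + 153) = -28628/(-13488) = -28628*(-1/13488) = 7157/3372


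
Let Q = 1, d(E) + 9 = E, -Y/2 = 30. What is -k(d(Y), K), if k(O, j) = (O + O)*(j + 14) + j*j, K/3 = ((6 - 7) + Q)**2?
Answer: 1932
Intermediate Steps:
Y = -60 (Y = -2*30 = -60)
d(E) = -9 + E
K = 0 (K = 3*((6 - 7) + 1)**2 = 3*(-1 + 1)**2 = 3*0**2 = 3*0 = 0)
k(O, j) = j**2 + 2*O*(14 + j) (k(O, j) = (2*O)*(14 + j) + j**2 = 2*O*(14 + j) + j**2 = j**2 + 2*O*(14 + j))
-k(d(Y), K) = -(0**2 + 28*(-9 - 60) + 2*(-9 - 60)*0) = -(0 + 28*(-69) + 2*(-69)*0) = -(0 - 1932 + 0) = -1*(-1932) = 1932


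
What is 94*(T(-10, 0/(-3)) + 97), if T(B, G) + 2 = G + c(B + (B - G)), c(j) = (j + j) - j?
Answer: 7050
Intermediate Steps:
c(j) = j (c(j) = 2*j - j = j)
T(B, G) = -2 + 2*B (T(B, G) = -2 + (G + (B + (B - G))) = -2 + (G + (-G + 2*B)) = -2 + 2*B)
94*(T(-10, 0/(-3)) + 97) = 94*((-2 + 2*(-10)) + 97) = 94*((-2 - 20) + 97) = 94*(-22 + 97) = 94*75 = 7050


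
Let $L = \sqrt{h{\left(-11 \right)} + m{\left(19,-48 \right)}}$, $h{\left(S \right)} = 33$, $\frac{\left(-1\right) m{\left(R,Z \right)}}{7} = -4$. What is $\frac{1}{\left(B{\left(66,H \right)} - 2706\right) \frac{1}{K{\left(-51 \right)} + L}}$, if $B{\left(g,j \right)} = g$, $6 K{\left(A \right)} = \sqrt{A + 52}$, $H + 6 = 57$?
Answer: $- \frac{1}{15840} - \frac{\sqrt{61}}{2640} \approx -0.0030216$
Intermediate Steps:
$H = 51$ ($H = -6 + 57 = 51$)
$m{\left(R,Z \right)} = 28$ ($m{\left(R,Z \right)} = \left(-7\right) \left(-4\right) = 28$)
$K{\left(A \right)} = \frac{\sqrt{52 + A}}{6}$ ($K{\left(A \right)} = \frac{\sqrt{A + 52}}{6} = \frac{\sqrt{52 + A}}{6}$)
$L = \sqrt{61}$ ($L = \sqrt{33 + 28} = \sqrt{61} \approx 7.8102$)
$\frac{1}{\left(B{\left(66,H \right)} - 2706\right) \frac{1}{K{\left(-51 \right)} + L}} = \frac{1}{\left(66 - 2706\right) \frac{1}{\frac{\sqrt{52 - 51}}{6} + \sqrt{61}}} = \frac{1}{\left(-2640\right) \frac{1}{\frac{\sqrt{1}}{6} + \sqrt{61}}} = \frac{1}{\left(-2640\right) \frac{1}{\frac{1}{6} \cdot 1 + \sqrt{61}}} = \frac{1}{\left(-2640\right) \frac{1}{\frac{1}{6} + \sqrt{61}}} = - \frac{1}{15840} - \frac{\sqrt{61}}{2640}$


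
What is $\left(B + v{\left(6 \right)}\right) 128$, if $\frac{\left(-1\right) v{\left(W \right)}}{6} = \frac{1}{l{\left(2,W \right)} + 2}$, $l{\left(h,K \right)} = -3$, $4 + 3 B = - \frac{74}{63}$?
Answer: $\frac{103424}{189} \approx 547.22$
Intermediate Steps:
$B = - \frac{326}{189}$ ($B = - \frac{4}{3} + \frac{\left(-74\right) \frac{1}{63}}{3} = - \frac{4}{3} + \frac{1}{3} \left(- \frac{74}{63}\right) = - \frac{4}{3} - \frac{74}{189} = - \frac{326}{189} \approx -1.7249$)
$v{\left(W \right)} = 6$ ($v{\left(W \right)} = - \frac{6}{-3 + 2} = - \frac{6}{-1} = \left(-6\right) \left(-1\right) = 6$)
$\left(B + v{\left(6 \right)}\right) 128 = \left(- \frac{326}{189} + 6\right) 128 = \frac{808}{189} \cdot 128 = \frac{103424}{189}$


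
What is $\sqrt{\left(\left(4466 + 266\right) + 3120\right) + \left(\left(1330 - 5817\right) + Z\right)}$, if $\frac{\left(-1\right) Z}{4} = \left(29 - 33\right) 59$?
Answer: $\sqrt{4309} \approx 65.643$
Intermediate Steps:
$Z = 944$ ($Z = - 4 \left(29 - 33\right) 59 = - 4 \left(\left(-4\right) 59\right) = \left(-4\right) \left(-236\right) = 944$)
$\sqrt{\left(\left(4466 + 266\right) + 3120\right) + \left(\left(1330 - 5817\right) + Z\right)} = \sqrt{\left(\left(4466 + 266\right) + 3120\right) + \left(\left(1330 - 5817\right) + 944\right)} = \sqrt{\left(4732 + 3120\right) + \left(-4487 + 944\right)} = \sqrt{7852 - 3543} = \sqrt{4309}$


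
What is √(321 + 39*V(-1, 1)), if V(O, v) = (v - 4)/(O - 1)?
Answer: √1518/2 ≈ 19.481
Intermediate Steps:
V(O, v) = (-4 + v)/(-1 + O)
√(321 + 39*V(-1, 1)) = √(321 + 39*((-4 + 1)/(-1 - 1))) = √(321 + 39*(-3/(-2))) = √(321 + 39*(-½*(-3))) = √(321 + 39*(3/2)) = √(321 + 117/2) = √(759/2) = √1518/2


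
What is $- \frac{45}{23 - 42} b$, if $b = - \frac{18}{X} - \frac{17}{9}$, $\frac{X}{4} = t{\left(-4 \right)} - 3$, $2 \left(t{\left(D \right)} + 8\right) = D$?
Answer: $- \frac{95}{26} \approx -3.6538$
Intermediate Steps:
$t{\left(D \right)} = -8 + \frac{D}{2}$
$X = -52$ ($X = 4 \left(\left(-8 + \frac{1}{2} \left(-4\right)\right) - 3\right) = 4 \left(\left(-8 - 2\right) - 3\right) = 4 \left(-10 - 3\right) = 4 \left(-13\right) = -52$)
$b = - \frac{361}{234}$ ($b = - \frac{18}{-52} - \frac{17}{9} = \left(-18\right) \left(- \frac{1}{52}\right) - \frac{17}{9} = \frac{9}{26} - \frac{17}{9} = - \frac{361}{234} \approx -1.5427$)
$- \frac{45}{23 - 42} b = - \frac{45}{23 - 42} \left(- \frac{361}{234}\right) = - \frac{45}{-19} \left(- \frac{361}{234}\right) = \left(-45\right) \left(- \frac{1}{19}\right) \left(- \frac{361}{234}\right) = \frac{45}{19} \left(- \frac{361}{234}\right) = - \frac{95}{26}$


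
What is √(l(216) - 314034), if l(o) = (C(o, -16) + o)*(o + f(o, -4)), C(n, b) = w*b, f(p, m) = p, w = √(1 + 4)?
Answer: √(-220722 - 6912*√5) ≈ 485.98*I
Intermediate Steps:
w = √5 ≈ 2.2361
C(n, b) = b*√5 (C(n, b) = √5*b = b*√5)
l(o) = 2*o*(o - 16*√5) (l(o) = (-16*√5 + o)*(o + o) = (o - 16*√5)*(2*o) = 2*o*(o - 16*√5))
√(l(216) - 314034) = √(2*216*(216 - 16*√5) - 314034) = √((93312 - 6912*√5) - 314034) = √(-220722 - 6912*√5)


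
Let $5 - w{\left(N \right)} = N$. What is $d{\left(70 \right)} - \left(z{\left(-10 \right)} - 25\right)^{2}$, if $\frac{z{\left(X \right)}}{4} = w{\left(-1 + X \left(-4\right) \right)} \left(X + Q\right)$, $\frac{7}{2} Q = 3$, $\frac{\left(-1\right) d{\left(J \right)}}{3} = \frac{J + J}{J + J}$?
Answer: $- \frac{72743988}{49} \approx -1.4846 \cdot 10^{6}$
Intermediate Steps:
$d{\left(J \right)} = -3$ ($d{\left(J \right)} = - 3 \frac{J + J}{J + J} = - 3 \frac{2 J}{2 J} = - 3 \cdot 2 J \frac{1}{2 J} = \left(-3\right) 1 = -3$)
$Q = \frac{6}{7}$ ($Q = \frac{2}{7} \cdot 3 = \frac{6}{7} \approx 0.85714$)
$w{\left(N \right)} = 5 - N$
$z{\left(X \right)} = 4 \left(6 + 4 X\right) \left(\frac{6}{7} + X\right)$ ($z{\left(X \right)} = 4 \left(5 - \left(-1 + X \left(-4\right)\right)\right) \left(X + \frac{6}{7}\right) = 4 \left(5 - \left(-1 - 4 X\right)\right) \left(\frac{6}{7} + X\right) = 4 \left(5 + \left(1 + 4 X\right)\right) \left(\frac{6}{7} + X\right) = 4 \left(6 + 4 X\right) \left(\frac{6}{7} + X\right)$)
$d{\left(70 \right)} - \left(z{\left(-10 \right)} - 25\right)^{2} = -3 - \left(\left(\frac{144}{7} + 16 \left(-10\right)^{2} + \frac{264}{7} \left(-10\right)\right) - 25\right)^{2} = -3 - \left(\left(\frac{144}{7} + 16 \cdot 100 - \frac{2640}{7}\right) - 25\right)^{2} = -3 - \left(\left(\frac{144}{7} + 1600 - \frac{2640}{7}\right) - 25\right)^{2} = -3 - \left(\frac{8704}{7} - 25\right)^{2} = -3 - \left(\frac{8529}{7}\right)^{2} = -3 - \frac{72743841}{49} = - \frac{72743988}{49}$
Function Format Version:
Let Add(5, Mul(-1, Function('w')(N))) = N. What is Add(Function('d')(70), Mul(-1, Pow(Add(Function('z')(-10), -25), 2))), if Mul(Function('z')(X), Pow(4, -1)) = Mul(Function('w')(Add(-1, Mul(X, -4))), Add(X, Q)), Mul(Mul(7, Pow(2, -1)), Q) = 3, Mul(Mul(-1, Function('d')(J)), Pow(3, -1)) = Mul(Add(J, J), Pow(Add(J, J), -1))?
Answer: Rational(-72743988, 49) ≈ -1.4846e+6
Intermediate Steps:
Function('d')(J) = -3 (Function('d')(J) = Mul(-3, Mul(Add(J, J), Pow(Add(J, J), -1))) = Mul(-3, Mul(Mul(2, J), Pow(Mul(2, J), -1))) = Mul(-3, Mul(Mul(2, J), Mul(Rational(1, 2), Pow(J, -1)))) = Mul(-3, 1) = -3)
Q = Rational(6, 7) (Q = Mul(Rational(2, 7), 3) = Rational(6, 7) ≈ 0.85714)
Function('w')(N) = Add(5, Mul(-1, N))
Function('z')(X) = Mul(4, Add(6, Mul(4, X)), Add(Rational(6, 7), X)) (Function('z')(X) = Mul(4, Mul(Add(5, Mul(-1, Add(-1, Mul(X, -4)))), Add(X, Rational(6, 7)))) = Mul(4, Mul(Add(5, Mul(-1, Add(-1, Mul(-4, X)))), Add(Rational(6, 7), X))) = Mul(4, Mul(Add(5, Add(1, Mul(4, X))), Add(Rational(6, 7), X))) = Mul(4, Mul(Add(6, Mul(4, X)), Add(Rational(6, 7), X))) = Mul(4, Add(6, Mul(4, X)), Add(Rational(6, 7), X)))
Add(Function('d')(70), Mul(-1, Pow(Add(Function('z')(-10), -25), 2))) = Add(-3, Mul(-1, Pow(Add(Add(Rational(144, 7), Mul(16, Pow(-10, 2)), Mul(Rational(264, 7), -10)), -25), 2))) = Add(-3, Mul(-1, Pow(Add(Add(Rational(144, 7), Mul(16, 100), Rational(-2640, 7)), -25), 2))) = Add(-3, Mul(-1, Pow(Add(Add(Rational(144, 7), 1600, Rational(-2640, 7)), -25), 2))) = Add(-3, Mul(-1, Pow(Add(Rational(8704, 7), -25), 2))) = Add(-3, Mul(-1, Pow(Rational(8529, 7), 2))) = Add(-3, Mul(-1, Rational(72743841, 49))) = Add(-3, Rational(-72743841, 49)) = Rational(-72743988, 49)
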